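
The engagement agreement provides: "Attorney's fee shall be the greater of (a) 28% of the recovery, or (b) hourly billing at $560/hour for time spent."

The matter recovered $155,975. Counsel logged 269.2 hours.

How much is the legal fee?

(a) 28% of $155,975 = $43,673.00
(b) 269.2 × $560 = $150,752.00
The greater is (b): $150,752.00.

$150,752.00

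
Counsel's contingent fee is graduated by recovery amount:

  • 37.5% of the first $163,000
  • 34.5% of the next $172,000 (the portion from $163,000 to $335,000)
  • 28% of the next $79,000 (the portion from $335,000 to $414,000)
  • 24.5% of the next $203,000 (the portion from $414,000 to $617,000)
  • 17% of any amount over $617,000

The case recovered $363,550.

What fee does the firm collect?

First $163,000 at 37.5% = $61,125.00
Next $172,000 at 34.5% = $59,340.00
Remaining $28,550 at 28% = $7,994.00
Fee: $61,125.00 + $59,340.00 + $7,994.00 = $128,459.00

$128,459.00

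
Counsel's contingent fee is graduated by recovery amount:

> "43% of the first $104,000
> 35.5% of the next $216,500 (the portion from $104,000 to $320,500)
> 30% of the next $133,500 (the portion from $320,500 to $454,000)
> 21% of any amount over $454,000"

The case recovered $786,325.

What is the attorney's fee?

$231,415.75

First $104,000 at 43% = $44,720.00
Next $216,500 at 35.5% = $76,857.50
Next $133,500 at 30% = $40,050.00
Remaining $332,325 at 21% = $69,788.25
Fee: $44,720.00 + $76,857.50 + $40,050.00 + $69,788.25 = $231,415.75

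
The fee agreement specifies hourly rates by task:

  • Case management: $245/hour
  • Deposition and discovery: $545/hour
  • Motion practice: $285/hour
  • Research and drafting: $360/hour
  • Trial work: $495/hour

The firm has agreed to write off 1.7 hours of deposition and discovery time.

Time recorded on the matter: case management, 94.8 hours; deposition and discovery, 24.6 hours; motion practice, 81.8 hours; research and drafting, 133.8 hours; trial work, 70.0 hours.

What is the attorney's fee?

$141,837.50

Case management: 94.8 × $245 = $23,226.00
Deposition and discovery: 24.6 × $545 = $13,407.00
Motion practice: 81.8 × $285 = $23,313.00
Research and drafting: 133.8 × $360 = $48,168.00
Trial work: 70.0 × $495 = $34,650.00
Subtotal: $142,764.00
Write-off: 1.7 × $545 = $926.50
Total: $142,764.00 − $926.50 = $141,837.50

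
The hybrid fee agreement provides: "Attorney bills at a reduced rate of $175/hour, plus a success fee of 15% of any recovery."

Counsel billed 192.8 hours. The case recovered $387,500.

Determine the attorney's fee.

Hourly: 192.8 × $175 = $33,740.00
Success fee: 15% of $387,500 = $58,125.00
Total: $33,740.00 + $58,125.00 = $91,865.00

$91,865.00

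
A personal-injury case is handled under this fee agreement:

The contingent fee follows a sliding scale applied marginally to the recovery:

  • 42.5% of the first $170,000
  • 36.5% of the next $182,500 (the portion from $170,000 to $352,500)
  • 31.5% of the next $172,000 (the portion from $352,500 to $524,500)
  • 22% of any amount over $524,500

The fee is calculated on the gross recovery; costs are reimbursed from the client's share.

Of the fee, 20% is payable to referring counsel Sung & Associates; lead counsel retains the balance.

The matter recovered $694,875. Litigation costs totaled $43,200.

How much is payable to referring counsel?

$46,105.00

Fee base is the gross recovery, $694,875; costs are reimbursed separately.
First $170,000 at 42.5% = $72,250.00
Next $182,500 at 36.5% = $66,612.50
Next $172,000 at 31.5% = $54,180.00
Remaining $170,375 at 22% = $37,482.50
Fee: $72,250.00 + $66,612.50 + $54,180.00 + $37,482.50 = $230,525.00
Referral share: 20% of $230,525.00 = $46,105.00; lead counsel retains $230,525.00 − $46,105.00 = $184,420.00.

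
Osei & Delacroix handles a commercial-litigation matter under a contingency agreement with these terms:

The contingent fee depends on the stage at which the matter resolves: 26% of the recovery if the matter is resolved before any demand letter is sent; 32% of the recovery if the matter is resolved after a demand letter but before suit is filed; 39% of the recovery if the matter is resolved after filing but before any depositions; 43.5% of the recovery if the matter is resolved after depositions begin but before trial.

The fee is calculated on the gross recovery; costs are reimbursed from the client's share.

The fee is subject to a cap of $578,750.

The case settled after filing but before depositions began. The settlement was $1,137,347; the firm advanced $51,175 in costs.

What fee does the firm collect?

Fee base is the gross recovery, $1,137,347; costs are reimbursed separately.
The matter settled after filing but before depositions began, so the 39% rate applies.
$1,137,347 × 39% = $443,565.33
$443,565.33 is under the $578,750 cap.

$443,565.33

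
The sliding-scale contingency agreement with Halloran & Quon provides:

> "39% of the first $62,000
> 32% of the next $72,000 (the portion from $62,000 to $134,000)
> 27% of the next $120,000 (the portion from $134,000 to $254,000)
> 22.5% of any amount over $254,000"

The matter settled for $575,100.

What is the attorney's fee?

$151,867.50

First $62,000 at 39% = $24,180.00
Next $72,000 at 32% = $23,040.00
Next $120,000 at 27% = $32,400.00
Remaining $321,100 at 22.5% = $72,247.50
Fee: $24,180.00 + $23,040.00 + $32,400.00 + $72,247.50 = $151,867.50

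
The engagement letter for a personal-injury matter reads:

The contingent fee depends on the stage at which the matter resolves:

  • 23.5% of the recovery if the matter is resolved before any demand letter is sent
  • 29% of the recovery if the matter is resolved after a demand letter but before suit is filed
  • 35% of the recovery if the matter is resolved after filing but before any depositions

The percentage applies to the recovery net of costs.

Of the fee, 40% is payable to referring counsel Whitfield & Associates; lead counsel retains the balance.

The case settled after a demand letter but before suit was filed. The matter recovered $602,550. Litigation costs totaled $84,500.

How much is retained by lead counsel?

$90,140.70

Fee base (net of costs): $602,550 − $84,500 = $518,050
The matter settled after a demand letter but before suit was filed, so the 29% rate applies.
$518,050 × 29% = $150,234.50
Referral share: 40% of $150,234.50 = $60,093.80; lead counsel retains $150,234.50 − $60,093.80 = $90,140.70.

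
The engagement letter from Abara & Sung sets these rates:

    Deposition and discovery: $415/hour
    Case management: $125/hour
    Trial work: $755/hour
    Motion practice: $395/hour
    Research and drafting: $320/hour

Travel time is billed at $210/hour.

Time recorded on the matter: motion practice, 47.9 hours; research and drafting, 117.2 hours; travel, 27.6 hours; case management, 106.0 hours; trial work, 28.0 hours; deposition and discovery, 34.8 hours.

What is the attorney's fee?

Deposition and discovery: 34.8 × $415 = $14,442.00
Case management: 106.0 × $125 = $13,250.00
Trial work: 28.0 × $755 = $21,140.00
Motion practice: 47.9 × $395 = $18,920.50
Research and drafting: 117.2 × $320 = $37,504.00
Subtotal: $14,442.00 + $13,250.00 + $21,140.00 + $18,920.50 + $37,504.00 = $105,256.50
Travel: 27.6 × $210 = $5,796.00
Total: $105,256.50 + $5,796.00 = $111,052.50

$111,052.50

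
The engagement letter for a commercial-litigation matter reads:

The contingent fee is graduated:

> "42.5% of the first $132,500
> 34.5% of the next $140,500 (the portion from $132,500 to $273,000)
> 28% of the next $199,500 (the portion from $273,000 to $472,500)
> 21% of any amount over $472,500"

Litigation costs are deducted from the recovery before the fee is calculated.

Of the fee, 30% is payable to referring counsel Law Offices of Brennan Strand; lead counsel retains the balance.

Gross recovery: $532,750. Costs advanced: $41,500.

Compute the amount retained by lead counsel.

Fee base (net of costs): $532,750 − $41,500 = $491,250
First $132,500 at 42.5% = $56,312.50
Next $140,500 at 34.5% = $48,472.50
Next $199,500 at 28% = $55,860.00
Remaining $18,750 at 21% = $3,937.50
Fee: $56,312.50 + $48,472.50 + $55,860.00 + $3,937.50 = $164,582.50
Referral share: 30% of $164,582.50 = $49,374.75; lead counsel retains $164,582.50 − $49,374.75 = $115,207.75.

$115,207.75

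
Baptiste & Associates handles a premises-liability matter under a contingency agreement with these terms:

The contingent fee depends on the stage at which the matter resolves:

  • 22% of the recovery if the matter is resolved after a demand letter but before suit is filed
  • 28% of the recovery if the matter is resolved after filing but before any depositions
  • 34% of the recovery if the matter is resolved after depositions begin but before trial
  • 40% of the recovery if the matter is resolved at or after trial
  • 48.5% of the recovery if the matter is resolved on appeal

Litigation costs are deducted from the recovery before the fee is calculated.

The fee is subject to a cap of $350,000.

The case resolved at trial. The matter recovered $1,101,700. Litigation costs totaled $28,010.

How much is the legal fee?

Fee base (net of costs): $1,101,700 − $28,010 = $1,073,690
The matter resolved at trial, so the 40% rate applies.
$1,073,690 × 40% = $429,476.00
$429,476.00 exceeds the $350,000 cap, so the fee is capped at $350,000.00.

$350,000.00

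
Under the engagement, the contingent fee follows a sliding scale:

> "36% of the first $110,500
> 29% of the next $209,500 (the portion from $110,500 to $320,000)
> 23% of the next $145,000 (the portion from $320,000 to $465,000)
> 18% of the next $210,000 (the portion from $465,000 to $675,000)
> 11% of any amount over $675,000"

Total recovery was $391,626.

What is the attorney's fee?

$117,008.98

First $110,500 at 36% = $39,780.00
Next $209,500 at 29% = $60,755.00
Remaining $71,626 at 23% = $16,473.98
Fee: $39,780.00 + $60,755.00 + $16,473.98 = $117,008.98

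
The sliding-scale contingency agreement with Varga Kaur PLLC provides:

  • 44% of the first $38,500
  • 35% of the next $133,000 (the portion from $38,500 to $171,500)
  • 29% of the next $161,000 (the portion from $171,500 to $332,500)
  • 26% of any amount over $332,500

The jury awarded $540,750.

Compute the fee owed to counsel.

$164,325.00

First $38,500 at 44% = $16,940.00
Next $133,000 at 35% = $46,550.00
Next $161,000 at 29% = $46,690.00
Remaining $208,250 at 26% = $54,145.00
Fee: $16,940.00 + $46,550.00 + $46,690.00 + $54,145.00 = $164,325.00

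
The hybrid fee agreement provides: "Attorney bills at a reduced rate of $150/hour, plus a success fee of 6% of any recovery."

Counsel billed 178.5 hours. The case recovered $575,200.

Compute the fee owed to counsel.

Hourly: 178.5 × $150 = $26,775.00
Success fee: 6% of $575,200 = $34,512.00
Total: $26,775.00 + $34,512.00 = $61,287.00

$61,287.00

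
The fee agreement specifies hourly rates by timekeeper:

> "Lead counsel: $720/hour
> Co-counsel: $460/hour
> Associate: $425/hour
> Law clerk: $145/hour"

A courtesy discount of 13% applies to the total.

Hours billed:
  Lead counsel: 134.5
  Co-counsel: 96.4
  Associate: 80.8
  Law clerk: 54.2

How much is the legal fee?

$159,543.21

Lead counsel: 134.5 × $720 = $96,840.00
Co-counsel: 96.4 × $460 = $44,344.00
Associate: 80.8 × $425 = $34,340.00
Law clerk: 54.2 × $145 = $7,859.00
Subtotal: $183,383.00
Less 13% discount: −$23,839.79
Total: $183,383.00 − $23,839.79 = $159,543.21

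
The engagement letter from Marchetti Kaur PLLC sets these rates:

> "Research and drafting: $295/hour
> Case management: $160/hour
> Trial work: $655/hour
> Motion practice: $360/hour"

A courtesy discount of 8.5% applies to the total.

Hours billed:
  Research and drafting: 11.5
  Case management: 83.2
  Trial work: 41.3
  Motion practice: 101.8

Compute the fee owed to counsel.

Research and drafting: 11.5 × $295 = $3,392.50
Case management: 83.2 × $160 = $13,312.00
Trial work: 41.3 × $655 = $27,051.50
Motion practice: 101.8 × $360 = $36,648.00
Subtotal: $80,404.00
Less 8.5% discount: −$6,834.34
Total: $80,404.00 − $6,834.34 = $73,569.66

$73,569.66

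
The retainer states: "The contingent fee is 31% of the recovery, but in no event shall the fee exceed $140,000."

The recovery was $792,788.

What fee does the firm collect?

$140,000.00

31% of $792,788 = $245,764.28
That exceeds the $140,000 cap, so the fee is capped at $140,000.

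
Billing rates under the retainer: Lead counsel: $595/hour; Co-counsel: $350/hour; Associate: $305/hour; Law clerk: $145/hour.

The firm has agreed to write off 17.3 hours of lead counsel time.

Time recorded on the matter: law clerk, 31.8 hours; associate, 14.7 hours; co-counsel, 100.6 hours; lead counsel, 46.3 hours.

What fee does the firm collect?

Lead counsel: 46.3 × $595 = $27,548.50
Co-counsel: 100.6 × $350 = $35,210.00
Associate: 14.7 × $305 = $4,483.50
Law clerk: 31.8 × $145 = $4,611.00
Subtotal: $71,853.00
Write-off: 17.3 × $595 = $10,293.50
Total: $71,853.00 − $10,293.50 = $61,559.50

$61,559.50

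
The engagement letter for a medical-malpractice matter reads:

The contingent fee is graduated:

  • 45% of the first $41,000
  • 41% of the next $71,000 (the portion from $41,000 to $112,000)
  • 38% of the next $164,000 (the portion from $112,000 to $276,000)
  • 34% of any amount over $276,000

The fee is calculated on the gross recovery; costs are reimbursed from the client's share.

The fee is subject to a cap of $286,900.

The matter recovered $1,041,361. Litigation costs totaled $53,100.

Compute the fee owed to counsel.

Fee base is the gross recovery, $1,041,361; costs are reimbursed separately.
First $41,000 at 45% = $18,450.00
Next $71,000 at 41% = $29,110.00
Next $164,000 at 38% = $62,320.00
Remaining $765,361 at 34% = $260,222.74
Fee: $18,450.00 + $29,110.00 + $62,320.00 + $260,222.74 = $370,102.74
$370,102.74 exceeds the $286,900 cap, so the fee is capped at $286,900.00.

$286,900.00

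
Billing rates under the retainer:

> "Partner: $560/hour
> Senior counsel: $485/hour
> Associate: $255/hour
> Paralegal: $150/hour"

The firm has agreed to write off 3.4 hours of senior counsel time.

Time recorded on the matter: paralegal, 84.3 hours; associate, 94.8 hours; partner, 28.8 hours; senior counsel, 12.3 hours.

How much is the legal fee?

Partner: 28.8 × $560 = $16,128.00
Senior counsel: 12.3 × $485 = $5,965.50
Associate: 94.8 × $255 = $24,174.00
Paralegal: 84.3 × $150 = $12,645.00
Subtotal: $58,912.50
Write-off: 3.4 × $485 = $1,649.00
Total: $58,912.50 − $1,649.00 = $57,263.50

$57,263.50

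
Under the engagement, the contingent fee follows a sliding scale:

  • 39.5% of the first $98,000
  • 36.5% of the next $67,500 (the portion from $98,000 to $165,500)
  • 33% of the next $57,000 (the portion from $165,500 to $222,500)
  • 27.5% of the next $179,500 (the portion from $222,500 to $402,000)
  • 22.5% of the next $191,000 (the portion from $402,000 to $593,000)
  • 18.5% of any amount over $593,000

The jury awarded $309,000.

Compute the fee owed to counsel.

$105,945.00

First $98,000 at 39.5% = $38,710.00
Next $67,500 at 36.5% = $24,637.50
Next $57,000 at 33% = $18,810.00
Remaining $86,500 at 27.5% = $23,787.50
Fee: $38,710.00 + $24,637.50 + $18,810.00 + $23,787.50 = $105,945.00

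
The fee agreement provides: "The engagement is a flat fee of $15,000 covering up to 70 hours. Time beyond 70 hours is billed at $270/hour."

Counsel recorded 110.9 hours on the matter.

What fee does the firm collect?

$26,043.00

Flat fee: $15,000.00
Excess hours: 110.9 − 70 = 40.9
Overrun: 40.9 × $270 = $11,043.00
Total: $15,000.00 + $11,043.00 = $26,043.00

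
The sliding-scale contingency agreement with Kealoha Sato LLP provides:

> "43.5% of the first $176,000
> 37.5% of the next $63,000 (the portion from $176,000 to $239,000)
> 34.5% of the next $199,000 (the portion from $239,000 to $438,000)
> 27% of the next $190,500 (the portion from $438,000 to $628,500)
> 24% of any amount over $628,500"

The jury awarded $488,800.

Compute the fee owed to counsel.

$182,556.00

First $176,000 at 43.5% = $76,560.00
Next $63,000 at 37.5% = $23,625.00
Next $199,000 at 34.5% = $68,655.00
Remaining $50,800 at 27% = $13,716.00
Fee: $76,560.00 + $23,625.00 + $68,655.00 + $13,716.00 = $182,556.00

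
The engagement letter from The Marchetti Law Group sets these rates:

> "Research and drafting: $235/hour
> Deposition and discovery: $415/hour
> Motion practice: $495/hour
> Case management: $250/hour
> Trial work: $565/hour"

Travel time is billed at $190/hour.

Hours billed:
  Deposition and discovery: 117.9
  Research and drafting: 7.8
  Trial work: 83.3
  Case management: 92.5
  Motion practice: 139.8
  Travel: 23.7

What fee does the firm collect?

Research and drafting: 7.8 × $235 = $1,833.00
Deposition and discovery: 117.9 × $415 = $48,928.50
Motion practice: 139.8 × $495 = $69,201.00
Case management: 92.5 × $250 = $23,125.00
Trial work: 83.3 × $565 = $47,064.50
Subtotal: $1,833.00 + $48,928.50 + $69,201.00 + $23,125.00 + $47,064.50 = $190,152.00
Travel: 23.7 × $190 = $4,503.00
Total: $190,152.00 + $4,503.00 = $194,655.00

$194,655.00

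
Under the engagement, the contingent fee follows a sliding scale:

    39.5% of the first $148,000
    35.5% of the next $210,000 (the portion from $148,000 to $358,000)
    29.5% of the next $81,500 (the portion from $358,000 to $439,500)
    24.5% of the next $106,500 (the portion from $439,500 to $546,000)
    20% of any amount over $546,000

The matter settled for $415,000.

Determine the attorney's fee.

$149,825.00

First $148,000 at 39.5% = $58,460.00
Next $210,000 at 35.5% = $74,550.00
Remaining $57,000 at 29.5% = $16,815.00
Fee: $58,460.00 + $74,550.00 + $16,815.00 = $149,825.00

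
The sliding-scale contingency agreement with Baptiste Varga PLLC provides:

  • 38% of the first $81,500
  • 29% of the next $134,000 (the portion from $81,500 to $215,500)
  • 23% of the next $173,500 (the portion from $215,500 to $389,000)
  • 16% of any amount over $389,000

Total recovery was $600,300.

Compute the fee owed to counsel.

$143,543.00

First $81,500 at 38% = $30,970.00
Next $134,000 at 29% = $38,860.00
Next $173,500 at 23% = $39,905.00
Remaining $211,300 at 16% = $33,808.00
Fee: $30,970.00 + $38,860.00 + $39,905.00 + $33,808.00 = $143,543.00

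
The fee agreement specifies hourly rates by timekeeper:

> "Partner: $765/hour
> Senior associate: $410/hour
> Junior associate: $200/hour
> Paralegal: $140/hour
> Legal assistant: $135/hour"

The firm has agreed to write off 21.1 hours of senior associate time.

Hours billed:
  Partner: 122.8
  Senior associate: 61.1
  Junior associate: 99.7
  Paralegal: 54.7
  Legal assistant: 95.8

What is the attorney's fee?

$150,873.00

Partner: 122.8 × $765 = $93,942.00
Senior associate: 61.1 × $410 = $25,051.00
Junior associate: 99.7 × $200 = $19,940.00
Paralegal: 54.7 × $140 = $7,658.00
Legal assistant: 95.8 × $135 = $12,933.00
Subtotal: $159,524.00
Write-off: 21.1 × $410 = $8,651.00
Total: $159,524.00 − $8,651.00 = $150,873.00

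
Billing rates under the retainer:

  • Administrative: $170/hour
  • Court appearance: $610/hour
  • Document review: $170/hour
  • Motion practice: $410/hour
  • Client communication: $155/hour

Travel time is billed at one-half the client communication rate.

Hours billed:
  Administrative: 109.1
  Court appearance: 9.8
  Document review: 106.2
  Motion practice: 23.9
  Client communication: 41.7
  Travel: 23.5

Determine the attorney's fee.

Administrative: 109.1 × $170 = $18,547.00
Court appearance: 9.8 × $610 = $5,978.00
Document review: 106.2 × $170 = $18,054.00
Motion practice: 23.9 × $410 = $9,799.00
Client communication: 41.7 × $155 = $6,463.50
Subtotal: $18,547.00 + $5,978.00 + $18,054.00 + $9,799.00 + $6,463.50 = $58,841.50
Travel: 23.5 × ($155 ÷ 2) = 23.5 × $77.50 = $1,821.25
Total: $58,841.50 + $1,821.25 = $60,662.75

$60,662.75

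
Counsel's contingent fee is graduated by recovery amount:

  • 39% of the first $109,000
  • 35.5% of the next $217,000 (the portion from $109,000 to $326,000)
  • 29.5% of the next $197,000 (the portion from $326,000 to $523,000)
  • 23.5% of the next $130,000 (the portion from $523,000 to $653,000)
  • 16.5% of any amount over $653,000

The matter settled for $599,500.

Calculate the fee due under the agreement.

$195,637.50

First $109,000 at 39% = $42,510.00
Next $217,000 at 35.5% = $77,035.00
Next $197,000 at 29.5% = $58,115.00
Remaining $76,500 at 23.5% = $17,977.50
Fee: $42,510.00 + $77,035.00 + $58,115.00 + $17,977.50 = $195,637.50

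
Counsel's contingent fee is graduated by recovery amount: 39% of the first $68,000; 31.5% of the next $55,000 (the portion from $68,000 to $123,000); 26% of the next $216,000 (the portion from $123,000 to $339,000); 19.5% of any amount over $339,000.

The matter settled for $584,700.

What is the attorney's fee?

First $68,000 at 39% = $26,520.00
Next $55,000 at 31.5% = $17,325.00
Next $216,000 at 26% = $56,160.00
Remaining $245,700 at 19.5% = $47,911.50
Fee: $26,520.00 + $17,325.00 + $56,160.00 + $47,911.50 = $147,916.50

$147,916.50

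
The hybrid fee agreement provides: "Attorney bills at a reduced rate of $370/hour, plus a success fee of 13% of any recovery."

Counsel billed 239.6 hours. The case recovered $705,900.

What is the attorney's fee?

Hourly: 239.6 × $370 = $88,652.00
Success fee: 13% of $705,900 = $91,767.00
Total: $88,652.00 + $91,767.00 = $180,419.00

$180,419.00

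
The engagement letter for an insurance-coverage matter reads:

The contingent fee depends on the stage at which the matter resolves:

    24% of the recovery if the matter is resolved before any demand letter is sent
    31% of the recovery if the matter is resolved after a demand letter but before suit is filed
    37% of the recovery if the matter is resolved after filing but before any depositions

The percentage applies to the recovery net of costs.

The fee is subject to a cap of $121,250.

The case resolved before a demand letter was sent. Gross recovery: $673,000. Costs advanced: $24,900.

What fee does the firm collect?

Fee base (net of costs): $673,000 − $24,900 = $648,100
The matter resolved before a demand letter was sent, so the 24% rate applies.
$648,100 × 24% = $155,544.00
$155,544.00 exceeds the $121,250 cap, so the fee is capped at $121,250.00.

$121,250.00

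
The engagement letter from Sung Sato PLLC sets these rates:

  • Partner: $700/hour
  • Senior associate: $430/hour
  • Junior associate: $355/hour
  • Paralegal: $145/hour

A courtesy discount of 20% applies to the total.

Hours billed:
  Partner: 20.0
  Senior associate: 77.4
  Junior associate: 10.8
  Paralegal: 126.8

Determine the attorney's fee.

Partner: 20.0 × $700 = $14,000.00
Senior associate: 77.4 × $430 = $33,282.00
Junior associate: 10.8 × $355 = $3,834.00
Paralegal: 126.8 × $145 = $18,386.00
Subtotal: $69,502.00
Less 20% discount: −$13,900.40
Total: $69,502.00 − $13,900.40 = $55,601.60

$55,601.60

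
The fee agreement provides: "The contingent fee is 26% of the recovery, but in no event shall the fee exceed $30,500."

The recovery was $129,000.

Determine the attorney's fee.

$30,500.00

26% of $129,000 = $33,540.00
That exceeds the $30,500 cap, so the fee is capped at $30,500.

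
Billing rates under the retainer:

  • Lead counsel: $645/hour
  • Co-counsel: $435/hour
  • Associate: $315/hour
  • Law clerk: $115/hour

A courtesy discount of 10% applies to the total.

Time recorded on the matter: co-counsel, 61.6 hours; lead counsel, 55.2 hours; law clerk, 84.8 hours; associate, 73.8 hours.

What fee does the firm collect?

$85,859.10

Lead counsel: 55.2 × $645 = $35,604.00
Co-counsel: 61.6 × $435 = $26,796.00
Associate: 73.8 × $315 = $23,247.00
Law clerk: 84.8 × $115 = $9,752.00
Subtotal: $95,399.00
Less 10% discount: −$9,539.90
Total: $95,399.00 − $9,539.90 = $85,859.10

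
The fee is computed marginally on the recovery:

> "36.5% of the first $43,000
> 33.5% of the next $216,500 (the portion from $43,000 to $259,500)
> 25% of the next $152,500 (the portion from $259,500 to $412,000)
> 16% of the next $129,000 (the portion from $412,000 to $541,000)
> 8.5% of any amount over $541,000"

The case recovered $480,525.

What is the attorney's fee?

$137,311.50

First $43,000 at 36.5% = $15,695.00
Next $216,500 at 33.5% = $72,527.50
Next $152,500 at 25% = $38,125.00
Remaining $68,525 at 16% = $10,964.00
Fee: $15,695.00 + $72,527.50 + $38,125.00 + $10,964.00 = $137,311.50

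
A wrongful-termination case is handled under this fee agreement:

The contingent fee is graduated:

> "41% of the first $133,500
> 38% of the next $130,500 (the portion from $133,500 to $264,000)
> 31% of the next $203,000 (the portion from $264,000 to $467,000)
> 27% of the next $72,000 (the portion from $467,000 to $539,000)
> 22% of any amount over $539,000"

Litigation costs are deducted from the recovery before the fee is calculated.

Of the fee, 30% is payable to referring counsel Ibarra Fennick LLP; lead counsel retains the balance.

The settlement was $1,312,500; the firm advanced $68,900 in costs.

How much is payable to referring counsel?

$102,512.10

Fee base (net of costs): $1,312,500 − $68,900 = $1,243,600
First $133,500 at 41% = $54,735.00
Next $130,500 at 38% = $49,590.00
Next $203,000 at 31% = $62,930.00
Next $72,000 at 27% = $19,440.00
Remaining $704,600 at 22% = $155,012.00
Fee: $54,735.00 + $49,590.00 + $62,930.00 + $19,440.00 + $155,012.00 = $341,707.00
Referral share: 30% of $341,707.00 = $102,512.10; lead counsel retains $341,707.00 − $102,512.10 = $239,194.90.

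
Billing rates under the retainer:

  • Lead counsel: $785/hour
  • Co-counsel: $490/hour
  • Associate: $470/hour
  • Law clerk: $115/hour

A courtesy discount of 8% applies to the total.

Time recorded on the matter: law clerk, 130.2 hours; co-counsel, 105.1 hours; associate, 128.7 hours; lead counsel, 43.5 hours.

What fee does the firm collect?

$148,219.82

Lead counsel: 43.5 × $785 = $34,147.50
Co-counsel: 105.1 × $490 = $51,499.00
Associate: 128.7 × $470 = $60,489.00
Law clerk: 130.2 × $115 = $14,973.00
Subtotal: $161,108.50
Less 8% discount: −$12,888.68
Total: $161,108.50 − $12,888.68 = $148,219.82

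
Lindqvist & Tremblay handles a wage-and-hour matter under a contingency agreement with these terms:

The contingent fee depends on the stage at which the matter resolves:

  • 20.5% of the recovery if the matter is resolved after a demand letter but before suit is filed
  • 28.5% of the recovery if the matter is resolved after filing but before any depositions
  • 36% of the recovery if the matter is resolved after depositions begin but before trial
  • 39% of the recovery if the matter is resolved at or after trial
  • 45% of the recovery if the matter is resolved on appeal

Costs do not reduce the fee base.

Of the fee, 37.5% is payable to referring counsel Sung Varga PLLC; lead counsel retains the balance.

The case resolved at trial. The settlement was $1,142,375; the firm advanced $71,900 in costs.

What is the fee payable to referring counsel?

$167,072.34

Fee base is the gross recovery, $1,142,375; costs are reimbursed separately.
The matter resolved at trial, so the 39% rate applies.
$1,142,375 × 39% = $445,526.25
Referral share: 37.5% of $445,526.25 = $167,072.34; lead counsel retains $445,526.25 − $167,072.34 = $278,453.91.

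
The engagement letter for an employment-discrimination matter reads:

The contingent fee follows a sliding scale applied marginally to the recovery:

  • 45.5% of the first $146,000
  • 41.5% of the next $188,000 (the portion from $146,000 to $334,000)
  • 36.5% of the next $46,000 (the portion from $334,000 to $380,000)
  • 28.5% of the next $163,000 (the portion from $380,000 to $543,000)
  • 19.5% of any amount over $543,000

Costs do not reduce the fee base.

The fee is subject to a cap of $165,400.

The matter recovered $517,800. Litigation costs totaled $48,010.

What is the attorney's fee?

$165,400.00

Fee base is the gross recovery, $517,800; costs are reimbursed separately.
First $146,000 at 45.5% = $66,430.00
Next $188,000 at 41.5% = $78,020.00
Next $46,000 at 36.5% = $16,790.00
Remaining $137,800 at 28.5% = $39,273.00
Fee: $66,430.00 + $78,020.00 + $16,790.00 + $39,273.00 = $200,513.00
$200,513.00 exceeds the $165,400 cap, so the fee is capped at $165,400.00.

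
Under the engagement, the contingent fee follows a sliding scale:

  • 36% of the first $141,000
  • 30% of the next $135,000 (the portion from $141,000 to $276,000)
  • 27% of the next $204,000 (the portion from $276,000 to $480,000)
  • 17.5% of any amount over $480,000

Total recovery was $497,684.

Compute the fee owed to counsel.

$149,434.70

First $141,000 at 36% = $50,760.00
Next $135,000 at 30% = $40,500.00
Next $204,000 at 27% = $55,080.00
Remaining $17,684 at 17.5% = $3,094.70
Fee: $50,760.00 + $40,500.00 + $55,080.00 + $3,094.70 = $149,434.70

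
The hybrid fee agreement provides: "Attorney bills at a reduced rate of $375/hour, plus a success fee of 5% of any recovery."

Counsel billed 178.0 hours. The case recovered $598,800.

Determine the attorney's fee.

$96,690.00

Hourly: 178.0 × $375 = $66,750.00
Success fee: 5% of $598,800 = $29,940.00
Total: $66,750.00 + $29,940.00 = $96,690.00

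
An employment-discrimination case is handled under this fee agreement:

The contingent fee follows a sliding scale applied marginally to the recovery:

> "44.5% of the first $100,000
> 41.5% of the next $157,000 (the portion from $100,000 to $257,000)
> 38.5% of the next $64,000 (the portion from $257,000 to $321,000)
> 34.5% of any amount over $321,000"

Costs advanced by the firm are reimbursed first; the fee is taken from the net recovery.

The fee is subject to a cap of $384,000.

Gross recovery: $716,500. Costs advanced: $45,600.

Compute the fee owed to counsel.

Fee base (net of costs): $716,500 − $45,600 = $670,900
First $100,000 at 44.5% = $44,500.00
Next $157,000 at 41.5% = $65,155.00
Next $64,000 at 38.5% = $24,640.00
Remaining $349,900 at 34.5% = $120,715.50
Fee: $44,500.00 + $65,155.00 + $24,640.00 + $120,715.50 = $255,010.50
$255,010.50 is under the $384,000 cap.

$255,010.50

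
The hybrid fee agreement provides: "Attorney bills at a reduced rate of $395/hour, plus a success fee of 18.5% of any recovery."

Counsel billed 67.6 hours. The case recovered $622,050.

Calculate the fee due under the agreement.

$141,781.25

Hourly: 67.6 × $395 = $26,702.00
Success fee: 18.5% of $622,050 = $115,079.25
Total: $26,702.00 + $115,079.25 = $141,781.25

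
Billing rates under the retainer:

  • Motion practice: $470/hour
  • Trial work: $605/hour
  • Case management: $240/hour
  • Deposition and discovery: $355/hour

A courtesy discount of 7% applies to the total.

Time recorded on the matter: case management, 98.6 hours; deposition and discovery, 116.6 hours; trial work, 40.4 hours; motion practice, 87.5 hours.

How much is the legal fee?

$121,480.32

Motion practice: 87.5 × $470 = $41,125.00
Trial work: 40.4 × $605 = $24,442.00
Case management: 98.6 × $240 = $23,664.00
Deposition and discovery: 116.6 × $355 = $41,393.00
Subtotal: $130,624.00
Less 7% discount: −$9,143.68
Total: $130,624.00 − $9,143.68 = $121,480.32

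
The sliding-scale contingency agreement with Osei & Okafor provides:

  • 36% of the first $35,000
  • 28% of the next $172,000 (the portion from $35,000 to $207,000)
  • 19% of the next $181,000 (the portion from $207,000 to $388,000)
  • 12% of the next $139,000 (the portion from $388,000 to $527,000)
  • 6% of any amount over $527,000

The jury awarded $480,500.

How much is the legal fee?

$106,250.00

First $35,000 at 36% = $12,600.00
Next $172,000 at 28% = $48,160.00
Next $181,000 at 19% = $34,390.00
Remaining $92,500 at 12% = $11,100.00
Fee: $12,600.00 + $48,160.00 + $34,390.00 + $11,100.00 = $106,250.00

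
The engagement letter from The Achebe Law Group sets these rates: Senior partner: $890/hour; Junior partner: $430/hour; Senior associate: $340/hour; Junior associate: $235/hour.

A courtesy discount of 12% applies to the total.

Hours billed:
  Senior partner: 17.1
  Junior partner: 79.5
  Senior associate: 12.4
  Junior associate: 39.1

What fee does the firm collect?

$55,271.48

Senior partner: 17.1 × $890 = $15,219.00
Junior partner: 79.5 × $430 = $34,185.00
Senior associate: 12.4 × $340 = $4,216.00
Junior associate: 39.1 × $235 = $9,188.50
Subtotal: $62,808.50
Less 12% discount: −$7,537.02
Total: $62,808.50 − $7,537.02 = $55,271.48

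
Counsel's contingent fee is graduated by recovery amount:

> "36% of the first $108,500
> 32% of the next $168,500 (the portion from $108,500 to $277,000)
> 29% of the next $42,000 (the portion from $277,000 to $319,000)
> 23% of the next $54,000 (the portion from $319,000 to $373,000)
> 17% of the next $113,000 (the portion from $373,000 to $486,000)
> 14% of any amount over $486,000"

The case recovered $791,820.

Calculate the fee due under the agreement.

$179,604.80

First $108,500 at 36% = $39,060.00
Next $168,500 at 32% = $53,920.00
Next $42,000 at 29% = $12,180.00
Next $54,000 at 23% = $12,420.00
Next $113,000 at 17% = $19,210.00
Remaining $305,820 at 14% = $42,814.80
Fee: $39,060.00 + $53,920.00 + $12,180.00 + $12,420.00 + $19,210.00 + $42,814.80 = $179,604.80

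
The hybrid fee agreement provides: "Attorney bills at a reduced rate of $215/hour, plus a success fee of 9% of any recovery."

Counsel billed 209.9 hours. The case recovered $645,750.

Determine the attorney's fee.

Hourly: 209.9 × $215 = $45,128.50
Success fee: 9% of $645,750 = $58,117.50
Total: $45,128.50 + $58,117.50 = $103,246.00

$103,246.00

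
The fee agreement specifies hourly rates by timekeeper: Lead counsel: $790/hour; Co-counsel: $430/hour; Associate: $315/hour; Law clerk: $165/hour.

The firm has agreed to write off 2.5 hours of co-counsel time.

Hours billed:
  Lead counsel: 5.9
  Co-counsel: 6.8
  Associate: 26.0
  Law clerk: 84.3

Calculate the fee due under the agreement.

Lead counsel: 5.9 × $790 = $4,661.00
Co-counsel: 6.8 × $430 = $2,924.00
Associate: 26.0 × $315 = $8,190.00
Law clerk: 84.3 × $165 = $13,909.50
Subtotal: $29,684.50
Write-off: 2.5 × $430 = $1,075.00
Total: $29,684.50 − $1,075.00 = $28,609.50

$28,609.50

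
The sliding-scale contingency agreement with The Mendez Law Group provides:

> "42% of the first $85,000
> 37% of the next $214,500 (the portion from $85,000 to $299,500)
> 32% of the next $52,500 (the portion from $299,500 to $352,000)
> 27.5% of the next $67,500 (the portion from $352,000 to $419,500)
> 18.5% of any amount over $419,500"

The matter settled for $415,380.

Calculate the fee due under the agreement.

First $85,000 at 42% = $35,700.00
Next $214,500 at 37% = $79,365.00
Next $52,500 at 32% = $16,800.00
Remaining $63,380 at 27.5% = $17,429.50
Fee: $35,700.00 + $79,365.00 + $16,800.00 + $17,429.50 = $149,294.50

$149,294.50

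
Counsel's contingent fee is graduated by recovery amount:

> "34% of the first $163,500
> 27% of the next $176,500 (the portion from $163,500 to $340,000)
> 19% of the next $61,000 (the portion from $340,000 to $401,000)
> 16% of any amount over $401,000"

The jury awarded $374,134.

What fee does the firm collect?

$109,730.46

First $163,500 at 34% = $55,590.00
Next $176,500 at 27% = $47,655.00
Remaining $34,134 at 19% = $6,485.46
Fee: $55,590.00 + $47,655.00 + $6,485.46 = $109,730.46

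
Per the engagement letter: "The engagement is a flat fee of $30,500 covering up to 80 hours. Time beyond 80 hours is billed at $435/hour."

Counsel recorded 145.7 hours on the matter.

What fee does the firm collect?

$59,079.50

Flat fee: $30,500.00
Excess hours: 145.7 − 80 = 65.7
Overrun: 65.7 × $435 = $28,579.50
Total: $30,500.00 + $28,579.50 = $59,079.50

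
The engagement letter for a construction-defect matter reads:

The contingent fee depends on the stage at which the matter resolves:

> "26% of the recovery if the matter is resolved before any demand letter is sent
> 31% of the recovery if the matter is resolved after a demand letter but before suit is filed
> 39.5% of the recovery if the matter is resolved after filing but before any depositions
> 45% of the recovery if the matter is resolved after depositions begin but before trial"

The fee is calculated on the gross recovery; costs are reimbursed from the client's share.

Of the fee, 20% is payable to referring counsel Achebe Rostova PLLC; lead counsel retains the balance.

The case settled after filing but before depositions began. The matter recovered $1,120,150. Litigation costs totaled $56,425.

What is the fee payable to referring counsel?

$88,491.85

Fee base is the gross recovery, $1,120,150; costs are reimbursed separately.
The matter settled after filing but before depositions began, so the 39.5% rate applies.
$1,120,150 × 39.5% = $442,459.25
Referral share: 20% of $442,459.25 = $88,491.85; lead counsel retains $442,459.25 − $88,491.85 = $353,967.40.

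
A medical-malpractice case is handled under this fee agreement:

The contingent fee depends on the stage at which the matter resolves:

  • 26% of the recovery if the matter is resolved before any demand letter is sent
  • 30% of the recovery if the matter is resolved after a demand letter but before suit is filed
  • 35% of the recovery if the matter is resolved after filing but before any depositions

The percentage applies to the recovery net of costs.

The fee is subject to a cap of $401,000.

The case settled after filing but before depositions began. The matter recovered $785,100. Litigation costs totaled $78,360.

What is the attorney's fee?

$247,359.00

Fee base (net of costs): $785,100 − $78,360 = $706,740
The matter settled after filing but before depositions began, so the 35% rate applies.
$706,740 × 35% = $247,359.00
$247,359.00 is under the $401,000 cap.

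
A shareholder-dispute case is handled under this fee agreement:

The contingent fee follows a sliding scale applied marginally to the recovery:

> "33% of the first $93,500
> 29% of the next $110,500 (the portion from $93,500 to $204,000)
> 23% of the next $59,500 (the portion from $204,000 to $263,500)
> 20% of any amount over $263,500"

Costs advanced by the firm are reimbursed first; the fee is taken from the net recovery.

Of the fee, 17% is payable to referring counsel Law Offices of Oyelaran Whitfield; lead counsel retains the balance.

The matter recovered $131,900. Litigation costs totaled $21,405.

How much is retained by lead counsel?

$29,700.35

Fee base (net of costs): $131,900 − $21,405 = $110,495
First $93,500 at 33% = $30,855.00
Remaining $16,995 at 29% = $4,928.55
Fee: $30,855.00 + $4,928.55 = $35,783.55
Referral share: 17% of $35,783.55 = $6,083.20; lead counsel retains $35,783.55 − $6,083.20 = $29,700.35.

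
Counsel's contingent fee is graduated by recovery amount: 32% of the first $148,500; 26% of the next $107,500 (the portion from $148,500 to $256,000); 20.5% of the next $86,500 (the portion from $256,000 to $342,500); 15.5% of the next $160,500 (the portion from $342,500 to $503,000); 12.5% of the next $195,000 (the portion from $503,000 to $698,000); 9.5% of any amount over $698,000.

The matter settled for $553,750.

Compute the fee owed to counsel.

$124,423.75

First $148,500 at 32% = $47,520.00
Next $107,500 at 26% = $27,950.00
Next $86,500 at 20.5% = $17,732.50
Next $160,500 at 15.5% = $24,877.50
Remaining $50,750 at 12.5% = $6,343.75
Fee: $47,520.00 + $27,950.00 + $17,732.50 + $24,877.50 + $6,343.75 = $124,423.75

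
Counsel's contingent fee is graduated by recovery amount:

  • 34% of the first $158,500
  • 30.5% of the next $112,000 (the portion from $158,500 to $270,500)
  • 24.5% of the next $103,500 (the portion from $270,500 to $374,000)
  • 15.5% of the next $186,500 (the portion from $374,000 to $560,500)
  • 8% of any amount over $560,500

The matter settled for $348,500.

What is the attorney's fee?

$107,160.00

First $158,500 at 34% = $53,890.00
Next $112,000 at 30.5% = $34,160.00
Remaining $78,000 at 24.5% = $19,110.00
Fee: $53,890.00 + $34,160.00 + $19,110.00 = $107,160.00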